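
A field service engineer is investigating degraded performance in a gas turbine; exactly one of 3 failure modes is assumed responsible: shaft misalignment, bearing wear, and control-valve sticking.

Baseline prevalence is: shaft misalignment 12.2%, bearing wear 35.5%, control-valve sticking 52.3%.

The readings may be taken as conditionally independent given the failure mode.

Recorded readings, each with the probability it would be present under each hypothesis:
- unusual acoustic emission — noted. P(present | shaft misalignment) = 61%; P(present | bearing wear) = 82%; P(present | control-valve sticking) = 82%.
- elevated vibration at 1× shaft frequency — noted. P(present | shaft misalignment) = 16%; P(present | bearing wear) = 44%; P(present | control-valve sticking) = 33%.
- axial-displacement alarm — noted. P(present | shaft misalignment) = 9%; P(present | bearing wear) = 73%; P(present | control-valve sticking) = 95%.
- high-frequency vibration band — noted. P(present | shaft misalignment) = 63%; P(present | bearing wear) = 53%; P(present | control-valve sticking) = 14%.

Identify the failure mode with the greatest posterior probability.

bearing wear

By Bayes' rule with conditional independence, the unnormalized weight for each hypothesis is prior × ∏ likelihoods:
  shaft misalignment: 0.122 × 0.61 × 0.16 × 0.09 × 0.63 = 0.00067514
  bearing wear: 0.355 × 0.82 × 0.44 × 0.73 × 0.53 = 0.049556
  control-valve sticking: 0.523 × 0.82 × 0.33 × 0.95 × 0.14 = 0.018823
Normalizing constant Z = 0.00067514 + 0.049556 + 0.018823 = 0.069054.
P(shaft misalignment | evidence) ≈ 0.00067514 / 0.069054 ≈ 0.010
P(bearing wear | evidence) ≈ 0.049556 / 0.069054 ≈ 0.718
P(control-valve sticking | evidence) ≈ 0.018823 / 0.069054 ≈ 0.273
The largest is 0.718, so bearing wear is most probable.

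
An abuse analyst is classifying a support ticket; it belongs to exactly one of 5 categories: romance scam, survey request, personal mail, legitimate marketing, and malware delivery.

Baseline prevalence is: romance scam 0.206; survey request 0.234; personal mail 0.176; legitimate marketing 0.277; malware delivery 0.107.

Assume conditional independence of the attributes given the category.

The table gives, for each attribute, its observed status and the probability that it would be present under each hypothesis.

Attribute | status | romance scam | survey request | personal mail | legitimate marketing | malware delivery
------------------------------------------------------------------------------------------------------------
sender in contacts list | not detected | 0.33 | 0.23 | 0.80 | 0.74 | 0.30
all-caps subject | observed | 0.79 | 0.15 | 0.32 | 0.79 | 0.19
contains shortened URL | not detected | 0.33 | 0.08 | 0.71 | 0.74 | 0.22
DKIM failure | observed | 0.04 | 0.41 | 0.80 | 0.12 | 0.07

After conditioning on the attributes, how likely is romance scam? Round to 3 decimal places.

0.160

For each hypothesis, the unnormalized posterior weight is prior × product of the attribute likelihoods (using 1 − P(present | H) for each absent attribute):
  romance scam: 0.206 × (1 − 0.33) × 0.79 × (1 − 0.33) × 0.04 = 0.0029222
  survey request: 0.234 × (1 − 0.23) × 0.15 × (1 − 0.08) × 0.41 = 0.010195
  personal mail: 0.176 × (1 − 0.80) × 0.32 × (1 − 0.71) × 0.80 = 0.0026132
  legitimate marketing: 0.277 × (1 − 0.74) × 0.79 × (1 − 0.74) × 0.12 = 0.0017751
  malware delivery: 0.107 × (1 − 0.30) × 0.19 × (1 − 0.22) × 0.07 = 0.00077701
Normalizing constant Z = 0.0029222 + 0.010195 + 0.0026132 + 0.0017751 + 0.00077701 = 0.018282.
P(romance scam | evidence) = 0.0029222 / 0.018282 ≈ 0.160.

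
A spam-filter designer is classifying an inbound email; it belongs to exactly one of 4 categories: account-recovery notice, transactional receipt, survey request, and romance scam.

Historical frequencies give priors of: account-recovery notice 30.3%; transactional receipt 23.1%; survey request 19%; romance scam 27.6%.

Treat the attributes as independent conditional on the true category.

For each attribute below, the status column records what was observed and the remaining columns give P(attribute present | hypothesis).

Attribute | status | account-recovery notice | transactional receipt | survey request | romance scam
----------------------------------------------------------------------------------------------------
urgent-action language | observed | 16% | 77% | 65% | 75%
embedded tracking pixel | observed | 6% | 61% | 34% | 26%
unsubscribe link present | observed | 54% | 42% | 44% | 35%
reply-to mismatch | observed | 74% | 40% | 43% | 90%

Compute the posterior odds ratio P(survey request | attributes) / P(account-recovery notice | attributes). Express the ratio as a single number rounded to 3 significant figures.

6.83

The normalizing constant cancels in an odds ratio, so compute prior × likelihood for the two hypotheses only:
  survey request: 0.190 × 0.65 × 0.34 × 0.44 × 0.43 = 0.0079445
  account-recovery notice: 0.303 × 0.16 × 0.06 × 0.54 × 0.74 = 0.0011624
Posterior odds = 0.0079445 / 0.0011624 ≈ 6.83.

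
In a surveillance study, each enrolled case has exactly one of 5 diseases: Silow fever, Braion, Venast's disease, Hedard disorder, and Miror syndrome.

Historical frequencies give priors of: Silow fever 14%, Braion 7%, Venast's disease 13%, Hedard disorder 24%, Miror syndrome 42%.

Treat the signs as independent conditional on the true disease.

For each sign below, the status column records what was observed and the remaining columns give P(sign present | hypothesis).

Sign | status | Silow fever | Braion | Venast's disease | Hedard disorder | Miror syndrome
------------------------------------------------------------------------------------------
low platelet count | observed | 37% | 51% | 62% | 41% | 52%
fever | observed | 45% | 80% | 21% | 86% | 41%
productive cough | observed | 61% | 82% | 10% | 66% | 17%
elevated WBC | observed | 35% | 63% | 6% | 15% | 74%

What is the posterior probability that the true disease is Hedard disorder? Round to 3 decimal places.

Multiply each prior by the joint likelihood of the sign pattern:
  Silow fever: 0.14 × 0.37 × 0.45 × 0.61 × 0.35 = 0.0049767
  Braion: 0.07 × 0.51 × 0.80 × 0.82 × 0.63 = 0.014754
  Venast's disease: 0.13 × 0.62 × 0.21 × 0.10 × 0.06 = 0.00010156
  Hedard disorder: 0.24 × 0.41 × 0.86 × 0.66 × 0.15 = 0.0083778
  Miror syndrome: 0.42 × 0.52 × 0.41 × 0.17 × 0.74 = 0.011265
The unnormalized weights sum to 0.039475.
P(Hedard disorder | evidence) = 0.0083778 / 0.039475 ≈ 0.212.

0.212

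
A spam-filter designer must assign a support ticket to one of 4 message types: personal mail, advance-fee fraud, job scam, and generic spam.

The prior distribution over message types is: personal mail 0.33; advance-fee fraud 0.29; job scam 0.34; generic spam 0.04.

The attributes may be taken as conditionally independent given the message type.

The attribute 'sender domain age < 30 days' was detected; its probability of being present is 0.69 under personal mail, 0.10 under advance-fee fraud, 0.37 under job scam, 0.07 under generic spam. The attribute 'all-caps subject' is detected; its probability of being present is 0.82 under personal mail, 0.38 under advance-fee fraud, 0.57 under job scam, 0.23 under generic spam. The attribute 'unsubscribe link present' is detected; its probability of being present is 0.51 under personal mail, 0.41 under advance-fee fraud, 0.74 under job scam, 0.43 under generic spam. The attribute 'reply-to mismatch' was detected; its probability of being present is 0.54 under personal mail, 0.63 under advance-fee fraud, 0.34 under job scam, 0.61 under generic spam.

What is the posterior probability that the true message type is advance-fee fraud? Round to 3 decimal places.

0.039

By Bayes' rule with conditional independence, the unnormalized weight for each hypothesis is prior × ∏ likelihoods:
  personal mail: 0.33 × 0.69 × 0.82 × 0.51 × 0.54 = 0.051421
  advance-fee fraud: 0.29 × 0.10 × 0.38 × 0.41 × 0.63 = 0.0028465
  job scam: 0.34 × 0.37 × 0.57 × 0.74 × 0.34 = 0.018041
  generic spam: 0.04 × 0.07 × 0.23 × 0.43 × 0.61 = 0.00016892
Marginal likelihood of the evidence = 0.072478.
P(advance-fee fraud | evidence) = 0.0028465 / 0.072478 ≈ 0.039.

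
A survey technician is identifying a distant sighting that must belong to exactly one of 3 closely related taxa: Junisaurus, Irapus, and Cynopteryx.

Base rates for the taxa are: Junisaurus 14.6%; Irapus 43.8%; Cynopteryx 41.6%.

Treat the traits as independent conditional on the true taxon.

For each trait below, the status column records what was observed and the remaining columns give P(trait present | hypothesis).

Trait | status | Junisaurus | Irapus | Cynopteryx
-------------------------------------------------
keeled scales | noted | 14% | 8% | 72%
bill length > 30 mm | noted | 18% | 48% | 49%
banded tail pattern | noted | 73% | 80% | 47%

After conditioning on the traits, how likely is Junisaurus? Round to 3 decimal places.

0.032

For each hypothesis, the unnormalized posterior weight is prior × product of the trait likelihoods:
  Junisaurus: 0.146 × 0.14 × 0.18 × 0.73 = 0.0026858
  Irapus: 0.438 × 0.08 × 0.48 × 0.80 = 0.013455
  Cynopteryx: 0.416 × 0.72 × 0.49 × 0.47 = 0.068979
Marginal likelihood of the evidence = 0.085121.
P(Junisaurus | evidence) = 0.0026858 / 0.085121 ≈ 0.032.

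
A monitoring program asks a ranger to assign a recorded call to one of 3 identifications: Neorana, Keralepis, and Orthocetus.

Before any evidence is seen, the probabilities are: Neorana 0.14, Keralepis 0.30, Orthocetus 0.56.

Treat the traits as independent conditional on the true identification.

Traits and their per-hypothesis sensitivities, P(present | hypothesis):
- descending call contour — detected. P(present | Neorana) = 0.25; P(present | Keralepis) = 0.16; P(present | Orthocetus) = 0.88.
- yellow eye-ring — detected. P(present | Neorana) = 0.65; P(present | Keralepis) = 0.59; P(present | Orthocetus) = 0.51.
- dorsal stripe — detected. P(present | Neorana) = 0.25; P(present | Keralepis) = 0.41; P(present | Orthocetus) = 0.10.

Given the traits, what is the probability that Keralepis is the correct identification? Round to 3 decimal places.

Multiply each prior by the joint likelihood of the trait pattern:
  Neorana: 0.14 × 0.25 × 0.65 × 0.25 = 0.0056875
  Keralepis: 0.30 × 0.16 × 0.59 × 0.41 = 0.011611
  Orthocetus: 0.56 × 0.88 × 0.51 × 0.10 = 0.025133
Marginal likelihood of the evidence = 0.042432.
P(Keralepis | evidence) = 0.011611 / 0.042432 ≈ 0.274.

0.274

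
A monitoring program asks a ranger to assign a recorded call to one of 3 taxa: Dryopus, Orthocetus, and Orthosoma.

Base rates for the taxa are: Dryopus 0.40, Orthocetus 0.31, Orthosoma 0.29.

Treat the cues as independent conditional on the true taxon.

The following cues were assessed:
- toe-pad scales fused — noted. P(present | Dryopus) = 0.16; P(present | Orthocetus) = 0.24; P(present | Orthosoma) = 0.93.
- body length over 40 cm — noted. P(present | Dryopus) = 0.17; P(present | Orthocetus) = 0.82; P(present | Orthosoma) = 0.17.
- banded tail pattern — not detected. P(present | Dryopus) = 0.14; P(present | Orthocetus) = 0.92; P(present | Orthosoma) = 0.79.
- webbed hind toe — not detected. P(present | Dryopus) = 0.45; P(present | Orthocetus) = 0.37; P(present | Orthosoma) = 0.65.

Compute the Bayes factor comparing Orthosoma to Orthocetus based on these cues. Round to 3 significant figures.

1.17

The Bayes factor is the ratio of the joint likelihoods of the cue pattern under the two hypotheses (using 1 − P(present | H) for each absent cue).
  Orthosoma: 0.93 × 0.17 × (1 − 0.79) × (1 − 0.65) = 0.01162
  Orthocetus: 0.24 × 0.82 × (1 − 0.92) × (1 − 0.37) = 0.0099187
Bayes factor = 0.01162 / 0.0099187 ≈ 1.17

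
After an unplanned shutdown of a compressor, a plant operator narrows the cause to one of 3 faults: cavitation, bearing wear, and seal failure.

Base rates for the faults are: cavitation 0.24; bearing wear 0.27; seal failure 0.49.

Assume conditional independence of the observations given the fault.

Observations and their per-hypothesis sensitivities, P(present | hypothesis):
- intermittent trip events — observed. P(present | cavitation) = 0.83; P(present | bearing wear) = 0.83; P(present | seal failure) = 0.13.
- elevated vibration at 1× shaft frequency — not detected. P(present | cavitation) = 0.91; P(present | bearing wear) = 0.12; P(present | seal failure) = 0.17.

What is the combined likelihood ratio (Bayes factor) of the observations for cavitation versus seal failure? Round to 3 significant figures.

0.692

The Bayes factor is the ratio of the joint likelihoods of the evidence pattern under the two hypotheses (using 1 − P(present | H) for each absent observation).
  cavitation: 0.83 × (1 − 0.91) = 0.0747
  seal failure: 0.13 × (1 − 0.17) = 0.1079
Bayes factor = 0.0747 / 0.1079 ≈ 0.692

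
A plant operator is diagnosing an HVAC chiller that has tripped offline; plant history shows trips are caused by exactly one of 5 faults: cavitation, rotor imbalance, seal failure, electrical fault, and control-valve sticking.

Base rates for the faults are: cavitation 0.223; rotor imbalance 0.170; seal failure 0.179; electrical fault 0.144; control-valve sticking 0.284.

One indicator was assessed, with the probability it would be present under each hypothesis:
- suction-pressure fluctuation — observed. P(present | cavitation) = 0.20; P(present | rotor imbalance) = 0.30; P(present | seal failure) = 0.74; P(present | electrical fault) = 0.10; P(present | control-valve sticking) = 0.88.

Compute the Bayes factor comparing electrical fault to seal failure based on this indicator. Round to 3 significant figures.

0.135

Likelihood of this indicator under each hypothesis:
  electrical fault: 0.1
  seal failure: 0.74
Bayes factor = 0.1 / 0.74 ≈ 0.135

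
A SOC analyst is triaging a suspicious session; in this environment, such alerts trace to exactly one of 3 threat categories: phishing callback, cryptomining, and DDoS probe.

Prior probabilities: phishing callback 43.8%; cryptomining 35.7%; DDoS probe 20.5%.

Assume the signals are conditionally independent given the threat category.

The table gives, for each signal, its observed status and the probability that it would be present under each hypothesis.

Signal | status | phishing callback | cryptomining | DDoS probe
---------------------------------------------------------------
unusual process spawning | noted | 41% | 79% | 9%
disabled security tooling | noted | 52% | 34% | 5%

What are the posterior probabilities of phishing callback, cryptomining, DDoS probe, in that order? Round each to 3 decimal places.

By Bayes' rule with conditional independence, the unnormalized weight for each hypothesis is prior × ∏ likelihoods:
  phishing callback: 0.438 × 0.41 × 0.52 = 0.093382
  cryptomining: 0.357 × 0.79 × 0.34 = 0.09589
  DDoS probe: 0.205 × 0.09 × 0.05 = 0.0009225
The unnormalized weights sum to 0.19019.
P(phishing callback | evidence) = 0.093382 / 0.19019 ≈ 0.491
P(cryptomining | evidence) = 0.09589 / 0.19019 ≈ 0.504
P(DDoS probe | evidence) = 0.0009225 / 0.19019 ≈ 0.005

0.491, 0.504, 0.005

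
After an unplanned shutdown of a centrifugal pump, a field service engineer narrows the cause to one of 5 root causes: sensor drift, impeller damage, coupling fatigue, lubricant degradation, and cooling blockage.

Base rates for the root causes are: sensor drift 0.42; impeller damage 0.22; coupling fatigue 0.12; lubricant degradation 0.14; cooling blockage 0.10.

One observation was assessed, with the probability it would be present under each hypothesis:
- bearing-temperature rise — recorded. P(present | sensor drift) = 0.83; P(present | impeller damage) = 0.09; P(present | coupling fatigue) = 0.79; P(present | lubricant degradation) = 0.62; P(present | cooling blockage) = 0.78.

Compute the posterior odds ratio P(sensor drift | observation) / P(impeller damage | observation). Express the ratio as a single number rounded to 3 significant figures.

Posterior odds equal prior odds times the likelihood ratio; only the two competing hypotheses matter.
  sensor drift: 0.42 × 0.83 = 0.3486
  impeller damage: 0.22 × 0.09 = 0.0198
Posterior odds = 0.3486 / 0.0198 ≈ 17.6.

17.6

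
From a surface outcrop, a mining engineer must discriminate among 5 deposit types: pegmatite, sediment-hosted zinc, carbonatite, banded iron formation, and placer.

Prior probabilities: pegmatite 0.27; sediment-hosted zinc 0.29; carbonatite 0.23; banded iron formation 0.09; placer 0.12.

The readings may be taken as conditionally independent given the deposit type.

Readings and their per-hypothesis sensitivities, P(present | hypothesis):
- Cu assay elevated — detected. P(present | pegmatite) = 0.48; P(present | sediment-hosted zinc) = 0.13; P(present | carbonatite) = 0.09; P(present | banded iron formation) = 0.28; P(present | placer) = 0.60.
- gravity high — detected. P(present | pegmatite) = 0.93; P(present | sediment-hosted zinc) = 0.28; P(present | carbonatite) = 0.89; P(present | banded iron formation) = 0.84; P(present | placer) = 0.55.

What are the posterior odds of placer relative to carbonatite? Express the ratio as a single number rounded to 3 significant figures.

2.15

Posterior odds equal prior odds times the likelihood ratio; only the two competing hypotheses matter.
  placer: 0.12 × 0.60 × 0.55 = 0.0396
  carbonatite: 0.23 × 0.09 × 0.89 = 0.018423
Posterior odds = 0.0396 / 0.018423 ≈ 2.15.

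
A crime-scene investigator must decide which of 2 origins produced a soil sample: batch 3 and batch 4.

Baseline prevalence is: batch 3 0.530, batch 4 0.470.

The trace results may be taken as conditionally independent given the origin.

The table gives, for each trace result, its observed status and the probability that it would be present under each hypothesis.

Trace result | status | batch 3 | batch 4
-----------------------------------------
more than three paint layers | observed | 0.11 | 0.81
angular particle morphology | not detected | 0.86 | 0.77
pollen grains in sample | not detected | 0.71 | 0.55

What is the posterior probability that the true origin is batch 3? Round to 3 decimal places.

0.057

By Bayes' rule with conditional independence, the unnormalized weight for each hypothesis is prior × ∏ likelihoods (using 1 − P(present | H) for each absent trace result):
  batch 3: 0.530 × 0.11 × (1 − 0.86) × (1 − 0.71) = 0.002367
  batch 4: 0.470 × 0.81 × (1 − 0.77) × (1 − 0.55) = 0.039402
Normalizing constant Z = 0.002367 + 0.039402 = 0.041769.
P(batch 3 | evidence) = 0.002367 / 0.041769 ≈ 0.057.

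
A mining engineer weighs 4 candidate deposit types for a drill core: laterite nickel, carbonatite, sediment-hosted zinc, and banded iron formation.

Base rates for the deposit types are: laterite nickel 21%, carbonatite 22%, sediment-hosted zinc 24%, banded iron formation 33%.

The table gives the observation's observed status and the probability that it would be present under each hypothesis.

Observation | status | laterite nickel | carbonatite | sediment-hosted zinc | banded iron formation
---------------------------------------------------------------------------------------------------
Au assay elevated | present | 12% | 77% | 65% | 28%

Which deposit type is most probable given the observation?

carbonatite

By Bayes' rule, the unnormalized weight for each hypothesis is prior × likelihood:
  laterite nickel: 0.21 × 0.12 = 0.0252
  carbonatite: 0.22 × 0.77 = 0.1694
  sediment-hosted zinc: 0.24 × 0.65 = 0.156
  banded iron formation: 0.33 × 0.28 = 0.0924
Marginal likelihood of the evidence = 0.443.
P(laterite nickel | evidence) ≈ 0.0252 / 0.443 ≈ 0.057
P(carbonatite | evidence) ≈ 0.1694 / 0.443 ≈ 0.382
P(sediment-hosted zinc | evidence) ≈ 0.156 / 0.443 ≈ 0.352
P(banded iron formation | evidence) ≈ 0.0924 / 0.443 ≈ 0.209
The largest is 0.382, so carbonatite is most probable.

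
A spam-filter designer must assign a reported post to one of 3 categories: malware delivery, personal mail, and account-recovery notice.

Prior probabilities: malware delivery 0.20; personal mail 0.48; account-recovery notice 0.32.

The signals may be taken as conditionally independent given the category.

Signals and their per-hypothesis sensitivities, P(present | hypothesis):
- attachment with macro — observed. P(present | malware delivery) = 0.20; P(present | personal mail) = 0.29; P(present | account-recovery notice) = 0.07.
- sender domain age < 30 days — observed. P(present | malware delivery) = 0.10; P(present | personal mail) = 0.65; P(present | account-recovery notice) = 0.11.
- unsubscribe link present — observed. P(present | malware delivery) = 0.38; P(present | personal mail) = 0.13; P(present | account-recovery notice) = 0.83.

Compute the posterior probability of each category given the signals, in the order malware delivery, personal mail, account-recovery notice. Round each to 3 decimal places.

0.099, 0.767, 0.133

Multiply each prior by the joint likelihood of the signal pattern:
  malware delivery: 0.20 × 0.20 × 0.10 × 0.38 = 0.00152
  personal mail: 0.48 × 0.29 × 0.65 × 0.13 = 0.011762
  account-recovery notice: 0.32 × 0.07 × 0.11 × 0.83 = 0.0020451
Normalizing constant Z = 0.00152 + 0.011762 + 0.0020451 = 0.015328.
P(malware delivery | evidence) = 0.00152 / 0.015328 ≈ 0.099
P(personal mail | evidence) = 0.011762 / 0.015328 ≈ 0.767
P(account-recovery notice | evidence) = 0.0020451 / 0.015328 ≈ 0.133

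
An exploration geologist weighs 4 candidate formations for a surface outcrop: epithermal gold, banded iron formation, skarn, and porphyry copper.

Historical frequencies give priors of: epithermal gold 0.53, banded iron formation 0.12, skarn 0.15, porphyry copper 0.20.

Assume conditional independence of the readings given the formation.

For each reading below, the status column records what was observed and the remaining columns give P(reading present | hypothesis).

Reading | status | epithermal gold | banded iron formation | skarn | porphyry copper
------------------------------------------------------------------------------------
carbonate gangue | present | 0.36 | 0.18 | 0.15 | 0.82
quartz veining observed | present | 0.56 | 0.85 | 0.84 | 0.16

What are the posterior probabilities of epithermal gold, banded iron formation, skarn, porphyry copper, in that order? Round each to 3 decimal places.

0.627, 0.108, 0.111, 0.154

Multiply each prior by the joint likelihood of the reading pattern:
  epithermal gold: 0.53 × 0.36 × 0.56 = 0.10685
  banded iron formation: 0.12 × 0.18 × 0.85 = 0.01836
  skarn: 0.15 × 0.15 × 0.84 = 0.0189
  porphyry copper: 0.20 × 0.82 × 0.16 = 0.02624
Marginal likelihood of the evidence = 0.17035.
P(epithermal gold | evidence) = 0.10685 / 0.17035 ≈ 0.627
P(banded iron formation | evidence) = 0.01836 / 0.17035 ≈ 0.108
P(skarn | evidence) = 0.0189 / 0.17035 ≈ 0.111
P(porphyry copper | evidence) = 0.02624 / 0.17035 ≈ 0.154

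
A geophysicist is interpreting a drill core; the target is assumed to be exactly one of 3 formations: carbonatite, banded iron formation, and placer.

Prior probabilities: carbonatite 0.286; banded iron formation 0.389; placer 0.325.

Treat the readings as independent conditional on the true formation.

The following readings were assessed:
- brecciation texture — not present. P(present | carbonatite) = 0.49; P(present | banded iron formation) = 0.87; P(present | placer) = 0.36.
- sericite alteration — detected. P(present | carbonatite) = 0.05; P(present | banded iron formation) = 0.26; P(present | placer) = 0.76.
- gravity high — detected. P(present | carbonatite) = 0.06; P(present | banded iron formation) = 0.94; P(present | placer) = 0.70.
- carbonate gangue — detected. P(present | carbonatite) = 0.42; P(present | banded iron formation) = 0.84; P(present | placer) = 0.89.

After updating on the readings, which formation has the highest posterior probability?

By Bayes' rule with conditional independence, the unnormalized weight for each hypothesis is prior × ∏ likelihoods (using 1 − P(present | H) for each absent reading):
  carbonatite: 0.286 × (1 − 0.49) × 0.05 × 0.06 × 0.42 = 0.00018378
  banded iron formation: 0.389 × (1 − 0.87) × 0.26 × 0.94 × 0.84 = 0.010382
  placer: 0.325 × (1 − 0.36) × 0.76 × 0.70 × 0.89 = 0.098484
Marginal likelihood of the evidence = 0.10905.
P(carbonatite | evidence) ≈ 0.00018378 / 0.10905 ≈ 0.002
P(banded iron formation | evidence) ≈ 0.010382 / 0.10905 ≈ 0.095
P(placer | evidence) ≈ 0.098484 / 0.10905 ≈ 0.903
The largest is 0.903, so placer is most probable.

placer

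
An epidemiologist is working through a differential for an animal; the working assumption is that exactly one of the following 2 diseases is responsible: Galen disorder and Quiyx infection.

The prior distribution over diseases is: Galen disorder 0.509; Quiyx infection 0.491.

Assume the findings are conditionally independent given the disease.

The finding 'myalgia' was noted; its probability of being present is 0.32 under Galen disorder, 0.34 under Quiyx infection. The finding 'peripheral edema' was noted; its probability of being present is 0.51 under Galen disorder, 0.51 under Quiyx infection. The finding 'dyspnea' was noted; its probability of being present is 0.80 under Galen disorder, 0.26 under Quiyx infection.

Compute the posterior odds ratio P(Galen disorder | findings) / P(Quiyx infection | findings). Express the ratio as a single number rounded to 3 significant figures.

Unnormalized posterior weight (prior times the finding likelihoods) for each of the two hypotheses:
  Galen disorder: 0.509 × 0.32 × 0.51 × 0.80 = 0.066455
  Quiyx infection: 0.491 × 0.34 × 0.51 × 0.26 = 0.022136
Odds(Galen disorder : Quiyx infection) = 0.066455 / 0.022136 ≈ 3.00.

3.00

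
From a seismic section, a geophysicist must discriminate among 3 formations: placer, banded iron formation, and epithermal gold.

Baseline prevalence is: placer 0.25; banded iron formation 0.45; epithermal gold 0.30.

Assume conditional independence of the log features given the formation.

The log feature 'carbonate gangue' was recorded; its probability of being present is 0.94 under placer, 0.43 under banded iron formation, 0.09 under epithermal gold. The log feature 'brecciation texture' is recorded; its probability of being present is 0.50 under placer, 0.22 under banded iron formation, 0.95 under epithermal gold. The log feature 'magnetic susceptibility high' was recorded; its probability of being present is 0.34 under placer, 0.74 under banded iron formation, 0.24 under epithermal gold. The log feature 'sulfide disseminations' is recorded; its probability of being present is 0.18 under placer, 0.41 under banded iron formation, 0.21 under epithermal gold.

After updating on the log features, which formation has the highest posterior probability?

Multiply each prior by the joint likelihood of the log feature pattern:
  placer: 0.25 × 0.94 × 0.50 × 0.34 × 0.18 = 0.007191
  banded iron formation: 0.45 × 0.43 × 0.22 × 0.74 × 0.41 = 0.012916
  epithermal gold: 0.30 × 0.09 × 0.95 × 0.24 × 0.21 = 0.0012928
The unnormalized weights sum to 0.021399.
P(placer | evidence) ≈ 0.007191 / 0.021399 ≈ 0.336
P(banded iron formation | evidence) ≈ 0.012916 / 0.021399 ≈ 0.604
P(epithermal gold | evidence) ≈ 0.0012928 / 0.021399 ≈ 0.060
The largest is 0.604, so banded iron formation is most probable.

banded iron formation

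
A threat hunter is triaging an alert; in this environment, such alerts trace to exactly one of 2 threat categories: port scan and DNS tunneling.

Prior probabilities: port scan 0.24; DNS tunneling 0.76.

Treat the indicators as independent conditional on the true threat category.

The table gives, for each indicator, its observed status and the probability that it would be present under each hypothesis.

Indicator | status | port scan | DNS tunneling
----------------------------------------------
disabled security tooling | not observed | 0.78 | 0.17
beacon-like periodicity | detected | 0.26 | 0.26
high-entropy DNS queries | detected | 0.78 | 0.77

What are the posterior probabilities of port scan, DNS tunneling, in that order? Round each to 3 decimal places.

Multiply each prior by the joint likelihood of the indicator pattern (using 1 − P(present | H) for each absent indicator):
  port scan: 0.24 × (1 − 0.78) × 0.26 × 0.78 = 0.010708
  DNS tunneling: 0.76 × (1 − 0.17) × 0.26 × 0.77 = 0.12629
Normalizing constant Z = 0.010708 + 0.12629 = 0.13699.
P(port scan | evidence) = 0.010708 / 0.13699 ≈ 0.078
P(DNS tunneling | evidence) = 0.12629 / 0.13699 ≈ 0.922

0.078, 0.922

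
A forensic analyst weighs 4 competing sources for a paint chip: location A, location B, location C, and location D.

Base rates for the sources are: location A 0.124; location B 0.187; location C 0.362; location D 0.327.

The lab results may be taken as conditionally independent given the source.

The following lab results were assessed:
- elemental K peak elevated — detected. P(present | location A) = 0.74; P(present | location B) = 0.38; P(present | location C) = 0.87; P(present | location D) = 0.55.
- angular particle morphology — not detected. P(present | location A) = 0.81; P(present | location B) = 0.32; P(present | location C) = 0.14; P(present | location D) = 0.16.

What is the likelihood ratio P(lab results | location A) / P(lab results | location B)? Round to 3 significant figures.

0.544

The Bayes factor is the ratio of the joint likelihoods of the lab result pattern under the two hypotheses (using 1 − P(present | H) for each absent lab result).
  location A: 0.74 × (1 − 0.81) = 0.1406
  location B: 0.38 × (1 − 0.32) = 0.2584
Bayes factor = 0.1406 / 0.2584 ≈ 0.544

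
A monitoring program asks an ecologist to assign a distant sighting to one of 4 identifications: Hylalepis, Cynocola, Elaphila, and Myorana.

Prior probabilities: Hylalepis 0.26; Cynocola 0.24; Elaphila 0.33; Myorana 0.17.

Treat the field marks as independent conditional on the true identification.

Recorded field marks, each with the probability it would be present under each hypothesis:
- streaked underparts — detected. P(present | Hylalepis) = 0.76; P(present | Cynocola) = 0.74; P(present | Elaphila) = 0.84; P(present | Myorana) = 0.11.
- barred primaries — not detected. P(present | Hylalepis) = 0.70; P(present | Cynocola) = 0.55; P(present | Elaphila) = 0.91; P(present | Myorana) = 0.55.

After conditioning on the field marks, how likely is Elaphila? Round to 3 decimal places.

0.145

By Bayes' rule with conditional independence, the unnormalized weight for each hypothesis is prior × ∏ likelihoods (using 1 − P(present | H) for each absent field mark):
  Hylalepis: 0.26 × 0.76 × (1 − 0.70) = 0.05928
  Cynocola: 0.24 × 0.74 × (1 − 0.55) = 0.07992
  Elaphila: 0.33 × 0.84 × (1 − 0.91) = 0.024948
  Myorana: 0.17 × 0.11 × (1 − 0.55) = 0.008415
Marginal likelihood of the evidence = 0.17256.
P(Elaphila | evidence) = 0.024948 / 0.17256 ≈ 0.145.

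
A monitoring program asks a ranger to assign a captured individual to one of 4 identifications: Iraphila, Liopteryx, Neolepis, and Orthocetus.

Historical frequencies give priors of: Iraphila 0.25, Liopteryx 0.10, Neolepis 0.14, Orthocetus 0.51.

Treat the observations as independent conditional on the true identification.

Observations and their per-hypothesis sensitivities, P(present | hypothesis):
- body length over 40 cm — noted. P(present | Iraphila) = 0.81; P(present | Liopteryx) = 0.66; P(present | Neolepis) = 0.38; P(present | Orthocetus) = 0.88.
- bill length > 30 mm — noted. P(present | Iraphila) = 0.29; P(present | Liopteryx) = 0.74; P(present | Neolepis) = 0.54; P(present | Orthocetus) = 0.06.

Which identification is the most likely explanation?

By Bayes' rule with conditional independence, the unnormalized weight for each hypothesis is prior × ∏ likelihoods:
  Iraphila: 0.25 × 0.81 × 0.29 = 0.058725
  Liopteryx: 0.10 × 0.66 × 0.74 = 0.04884
  Neolepis: 0.14 × 0.38 × 0.54 = 0.028728
  Orthocetus: 0.51 × 0.88 × 0.06 = 0.026928
Marginal likelihood of the evidence = 0.16322.
P(Iraphila | evidence) ≈ 0.058725 / 0.16322 ≈ 0.360
P(Liopteryx | evidence) ≈ 0.04884 / 0.16322 ≈ 0.299
P(Neolepis | evidence) ≈ 0.028728 / 0.16322 ≈ 0.176
P(Orthocetus | evidence) ≈ 0.026928 / 0.16322 ≈ 0.165
The largest is 0.360, so Iraphila is most probable.

Iraphila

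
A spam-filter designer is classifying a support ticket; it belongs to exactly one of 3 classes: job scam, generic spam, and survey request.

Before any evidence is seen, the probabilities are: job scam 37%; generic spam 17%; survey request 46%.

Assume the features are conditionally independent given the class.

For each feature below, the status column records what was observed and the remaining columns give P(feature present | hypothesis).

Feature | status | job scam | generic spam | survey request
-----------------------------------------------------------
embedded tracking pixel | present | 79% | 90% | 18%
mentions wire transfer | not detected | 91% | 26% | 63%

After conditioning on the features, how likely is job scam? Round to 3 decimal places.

0.155

Multiply each prior by the joint likelihood of the feature pattern (using 1 − P(present | H) for each absent feature):
  job scam: 0.37 × 0.79 × (1 − 0.91) = 0.026307
  generic spam: 0.17 × 0.90 × (1 − 0.26) = 0.11322
  survey request: 0.46 × 0.18 × (1 − 0.63) = 0.030636
Normalizing constant Z = 0.026307 + 0.11322 + 0.030636 = 0.17016.
P(job scam | evidence) = 0.026307 / 0.17016 ≈ 0.155.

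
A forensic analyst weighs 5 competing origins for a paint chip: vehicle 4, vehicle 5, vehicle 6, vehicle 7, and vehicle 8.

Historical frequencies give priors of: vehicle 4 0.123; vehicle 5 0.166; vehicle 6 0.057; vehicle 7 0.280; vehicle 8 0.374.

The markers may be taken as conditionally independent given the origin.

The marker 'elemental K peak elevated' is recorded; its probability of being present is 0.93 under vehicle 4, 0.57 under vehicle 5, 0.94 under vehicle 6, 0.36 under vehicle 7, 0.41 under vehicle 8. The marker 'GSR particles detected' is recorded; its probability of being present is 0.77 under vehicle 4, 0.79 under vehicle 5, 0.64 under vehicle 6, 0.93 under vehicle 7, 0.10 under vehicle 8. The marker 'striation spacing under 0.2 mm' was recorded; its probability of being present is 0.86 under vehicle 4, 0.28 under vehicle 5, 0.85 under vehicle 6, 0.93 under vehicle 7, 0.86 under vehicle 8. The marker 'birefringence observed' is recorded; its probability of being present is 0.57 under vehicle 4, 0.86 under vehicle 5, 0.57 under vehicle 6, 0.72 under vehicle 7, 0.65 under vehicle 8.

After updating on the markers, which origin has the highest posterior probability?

Multiply each prior by the joint likelihood of the marker pattern:
  vehicle 4: 0.123 × 0.93 × 0.77 × 0.86 × 0.57 = 0.043177
  vehicle 5: 0.166 × 0.57 × 0.79 × 0.28 × 0.86 = 0.018
  vehicle 6: 0.057 × 0.94 × 0.64 × 0.85 × 0.57 = 0.016614
  vehicle 7: 0.280 × 0.36 × 0.93 × 0.93 × 0.72 = 0.062771
  vehicle 8: 0.374 × 0.41 × 0.10 × 0.86 × 0.65 = 0.0085717
The unnormalized weights sum to 0.14913.
P(vehicle 4 | evidence) ≈ 0.043177 / 0.14913 ≈ 0.290
P(vehicle 5 | evidence) ≈ 0.018 / 0.14913 ≈ 0.121
P(vehicle 6 | evidence) ≈ 0.016614 / 0.14913 ≈ 0.111
P(vehicle 7 | evidence) ≈ 0.062771 / 0.14913 ≈ 0.421
P(vehicle 8 | evidence) ≈ 0.0085717 / 0.14913 ≈ 0.057
The largest is 0.421, so vehicle 7 is most probable.

vehicle 7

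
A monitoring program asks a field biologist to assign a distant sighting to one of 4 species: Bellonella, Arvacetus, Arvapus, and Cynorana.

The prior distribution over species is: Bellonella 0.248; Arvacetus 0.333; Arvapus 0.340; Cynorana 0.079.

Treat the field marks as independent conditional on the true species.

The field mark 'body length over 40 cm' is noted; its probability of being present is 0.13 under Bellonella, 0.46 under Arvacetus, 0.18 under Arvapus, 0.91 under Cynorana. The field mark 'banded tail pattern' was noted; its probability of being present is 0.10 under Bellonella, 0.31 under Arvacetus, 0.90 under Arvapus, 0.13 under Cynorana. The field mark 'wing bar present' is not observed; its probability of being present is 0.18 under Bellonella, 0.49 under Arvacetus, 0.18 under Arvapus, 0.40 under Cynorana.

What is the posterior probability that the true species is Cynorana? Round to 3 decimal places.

0.072

For each hypothesis, the unnormalized posterior weight is prior × product of the field mark likelihoods (using 1 − P(present | H) for each absent field mark):
  Bellonella: 0.248 × 0.13 × 0.10 × (1 − 0.18) = 0.0026437
  Arvacetus: 0.333 × 0.46 × 0.31 × (1 − 0.49) = 0.024218
  Arvapus: 0.340 × 0.18 × 0.90 × (1 − 0.18) = 0.045166
  Cynorana: 0.079 × 0.91 × 0.13 × (1 − 0.40) = 0.0056074
Normalizing constant Z = 0.0026437 + 0.024218 + 0.045166 + 0.0056074 = 0.077634.
P(Cynorana | evidence) = 0.0056074 / 0.077634 ≈ 0.072.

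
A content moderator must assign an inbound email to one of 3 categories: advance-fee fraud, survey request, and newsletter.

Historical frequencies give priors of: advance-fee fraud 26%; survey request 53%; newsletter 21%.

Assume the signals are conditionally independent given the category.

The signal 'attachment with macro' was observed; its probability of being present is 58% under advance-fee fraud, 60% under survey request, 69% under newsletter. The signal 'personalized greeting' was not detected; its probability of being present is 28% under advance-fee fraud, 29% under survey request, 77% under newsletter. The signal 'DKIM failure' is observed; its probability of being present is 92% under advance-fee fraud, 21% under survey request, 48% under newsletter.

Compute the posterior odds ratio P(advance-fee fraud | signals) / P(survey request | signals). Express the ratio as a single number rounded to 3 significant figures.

2.11

The normalizing constant cancels in an odds ratio, so compute prior × likelihood for the two hypotheses only (using 1 − P(present | H) for each absent signal):
  advance-fee fraud: 0.26 × 0.58 × (1 − 0.28) × 0.92 = 0.09989
  survey request: 0.53 × 0.60 × (1 − 0.29) × 0.21 = 0.047414
Odds(advance-fee fraud : survey request) = 0.09989 / 0.047414 ≈ 2.11.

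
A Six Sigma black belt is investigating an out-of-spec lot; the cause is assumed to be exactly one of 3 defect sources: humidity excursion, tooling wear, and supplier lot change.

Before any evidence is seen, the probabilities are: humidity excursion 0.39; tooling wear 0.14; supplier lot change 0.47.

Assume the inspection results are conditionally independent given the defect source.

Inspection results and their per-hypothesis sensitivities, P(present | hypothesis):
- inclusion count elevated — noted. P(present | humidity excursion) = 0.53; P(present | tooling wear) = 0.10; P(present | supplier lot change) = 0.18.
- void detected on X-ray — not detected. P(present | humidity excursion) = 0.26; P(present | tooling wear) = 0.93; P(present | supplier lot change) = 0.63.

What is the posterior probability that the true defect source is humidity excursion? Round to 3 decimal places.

By Bayes' rule with conditional independence, the unnormalized weight for each hypothesis is prior × ∏ likelihoods (using 1 − P(present | H) for each absent inspection result):
  humidity excursion: 0.39 × 0.53 × (1 − 0.26) = 0.15296
  tooling wear: 0.14 × 0.10 × (1 − 0.93) = 0.00098
  supplier lot change: 0.47 × 0.18 × (1 − 0.63) = 0.031302
Marginal likelihood of the evidence = 0.18524.
P(humidity excursion | evidence) = 0.15296 / 0.18524 ≈ 0.826.

0.826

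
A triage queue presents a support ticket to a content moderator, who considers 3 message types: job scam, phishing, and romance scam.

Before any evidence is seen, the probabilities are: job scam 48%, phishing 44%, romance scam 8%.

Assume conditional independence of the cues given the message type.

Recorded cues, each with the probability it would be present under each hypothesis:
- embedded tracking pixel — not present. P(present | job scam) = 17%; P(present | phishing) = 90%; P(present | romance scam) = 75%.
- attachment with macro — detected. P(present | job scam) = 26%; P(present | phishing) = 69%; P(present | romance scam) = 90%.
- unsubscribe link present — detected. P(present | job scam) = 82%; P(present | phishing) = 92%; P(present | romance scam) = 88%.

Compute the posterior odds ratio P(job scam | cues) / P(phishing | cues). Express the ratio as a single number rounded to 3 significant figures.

3.04

Posterior odds equal prior odds times the likelihood ratio; only the two competing hypotheses matter (using 1 − P(present | H) for each absent cue).
  job scam: 0.48 × (1 − 0.17) × 0.26 × 0.82 = 0.084939
  phishing: 0.44 × (1 − 0.90) × 0.69 × 0.92 = 0.027931
Posterior odds = 0.084939 / 0.027931 ≈ 3.04.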